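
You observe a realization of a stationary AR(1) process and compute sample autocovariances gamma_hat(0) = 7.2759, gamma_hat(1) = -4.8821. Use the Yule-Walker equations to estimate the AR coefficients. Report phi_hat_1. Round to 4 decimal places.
\hat\phi_{1} = -0.6710

The Yule-Walker equations for an AR(p) process read, in matrix form,
  Gamma_p phi = r_p,   with   (Gamma_p)_{ij} = gamma(|i - j|),
                       (r_p)_i = gamma(i),   i,j = 1..p.
Substitute the sample gammas (Toeplitz matrix and right-hand side of size 1):
  Gamma_p = [[7.2759]]
  r_p     = [-4.8821]
With p = 1 this is the single equation gamma(0) phi_1 = gamma(1):
  phi_hat_1 = gamma(1) / gamma(0) = -4.8821 / 7.2759 = -0.6710.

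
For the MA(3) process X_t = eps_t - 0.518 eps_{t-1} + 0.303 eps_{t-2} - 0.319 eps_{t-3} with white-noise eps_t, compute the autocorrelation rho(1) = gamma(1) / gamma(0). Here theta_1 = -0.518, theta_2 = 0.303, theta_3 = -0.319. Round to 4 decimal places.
\rho(1) = -0.5278

For an MA(q) process with theta_0 = 1, the autocovariance is
  gamma(k) = sigma^2 * sum_{i=0..q-k} theta_i * theta_{i+k},
and rho(k) = gamma(k) / gamma(0). Sigma^2 cancels.
  numerator   = (1)*(-0.518) + (-0.518)*(0.303) + (0.303)*(-0.319) = -0.771611.
  denominator = (1)^2 + (-0.518)^2 + (0.303)^2 + (-0.319)^2 = 1.461894.
  rho(1) = -0.771611 / 1.461894 = -0.5278.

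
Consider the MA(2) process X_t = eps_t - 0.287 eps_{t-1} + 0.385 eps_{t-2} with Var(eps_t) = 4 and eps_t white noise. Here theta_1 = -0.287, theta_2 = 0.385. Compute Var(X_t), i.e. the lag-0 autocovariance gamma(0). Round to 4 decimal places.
\gamma(0) = 4.9224

For an MA(q) process X_t = eps_t + sum_i theta_i eps_{t-i} with
Var(eps_t) = sigma^2, the variance is
  gamma(0) = sigma^2 * (1 + sum_i theta_i^2).
  sum_i theta_i^2 = (-0.287)^2 + (0.385)^2 = 0.082369 + 0.148225 = 0.230594.
  gamma(0) = 4 * (1 + 0.230594) = 4 * 1.230594 = 4.922376, which rounds to 4.9224.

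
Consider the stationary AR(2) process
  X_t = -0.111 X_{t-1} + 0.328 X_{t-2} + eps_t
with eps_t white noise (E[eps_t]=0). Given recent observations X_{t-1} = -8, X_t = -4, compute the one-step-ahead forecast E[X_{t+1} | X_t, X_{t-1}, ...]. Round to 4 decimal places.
E[X_{t+1} \mid \mathcal F_t] = -2.1800

For an AR(p) model X_t = c + sum_i phi_i X_{t-i} + eps_t, the
one-step-ahead conditional mean is
  E[X_{t+1} | X_t, ...] = c + sum_i phi_i X_{t+1-i}.
Substitute known values:
  E[X_{t+1} | ...] = (-0.111) * (-4) + (0.328) * (-8)
                   = -2.1800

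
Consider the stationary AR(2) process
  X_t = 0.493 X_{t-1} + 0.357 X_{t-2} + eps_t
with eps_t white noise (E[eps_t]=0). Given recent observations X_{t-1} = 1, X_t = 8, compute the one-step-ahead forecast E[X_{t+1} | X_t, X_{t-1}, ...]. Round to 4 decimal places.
E[X_{t+1} \mid \mathcal F_t] = 4.3010

For an AR(p) model X_t = c + sum_i phi_i X_{t-i} + eps_t, the
one-step-ahead conditional mean is
  E[X_{t+1} | X_t, ...] = c + sum_i phi_i X_{t+1-i}.
Substitute known values:
  E[X_{t+1} | ...] = (0.493) * (8) + (0.357) * (1)
                   = 4.3010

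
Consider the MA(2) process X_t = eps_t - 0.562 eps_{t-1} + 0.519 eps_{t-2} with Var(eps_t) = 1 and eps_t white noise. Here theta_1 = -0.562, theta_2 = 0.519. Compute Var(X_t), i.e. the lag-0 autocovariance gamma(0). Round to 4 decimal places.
\gamma(0) = 1.5852

For an MA(q) process X_t = eps_t + sum_i theta_i eps_{t-i} with
Var(eps_t) = sigma^2, the variance is
  gamma(0) = sigma^2 * (1 + sum_i theta_i^2).
  sum_i theta_i^2 = (-0.562)^2 + (0.519)^2 = 0.315844 + 0.269361 = 0.585205.
  gamma(0) = 1 * (1 + 0.585205) = 1 * 1.585205 = 1.585205, which rounds to 1.5852.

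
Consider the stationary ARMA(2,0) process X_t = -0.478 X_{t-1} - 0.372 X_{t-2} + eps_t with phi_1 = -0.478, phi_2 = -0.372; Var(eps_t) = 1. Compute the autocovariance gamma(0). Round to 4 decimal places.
\gamma(0) = 1.3209

Multiply the model equation by X_{t-k} and take expectations. With theta_0 = psi_0 = 1 and psi_j the MA(infinity) weights, this gives
  gamma(k) - sum_i phi_i gamma(k-i) = c_k,
  c_k = sigma^2 * sum_{j=k..q} theta_j psi_{j-k}   (c_k = 0 for k > q),
using gamma(-m) = gamma(m).
Pure AR (q = 0): c_0 = sigma^2 = 1, c_k = 0 for k >= 1.
Equations for k = 0, 1, 2 (AR order 2, c_2 = 0):
  (E0) gamma(0) = phi_1 gamma(1) + phi_2 gamma(2) + c_0
  (E1) gamma(1) = phi_1 gamma(0) + phi_2 gamma(1) + c_1
  (E2) gamma(2) = phi_1 gamma(1) + phi_2 gamma(0)
From (E1): gamma(1) = A gamma(0) + B with
  A = phi_1 / (1 - phi_2) = -0.478 / 1.372 = -0.348397,   B = c_1 / (1 - phi_2) = 0 / 1.372 = 0.
Insert (E2) into (E0): gamma(0) (1 - phi_2^2) = phi_1 (1 + phi_2) gamma(1) + c_0.
  phi_1 (1 + phi_2) = (-0.478)(0.628) = -0.300184,   1 - phi_2^2 = 0.861616.
Replace gamma(1) by A gamma(0) + B and collect gamma(0):
  gamma(0) [0.861616 - (-0.300184)(-0.348397)] = c_0 = 1
  gamma(0) * 0.757033 = 1
  gamma(0) = 1 / 0.757033 = 1.320946.
Therefore gamma(0) = 1.3209 (to 4 decimal places).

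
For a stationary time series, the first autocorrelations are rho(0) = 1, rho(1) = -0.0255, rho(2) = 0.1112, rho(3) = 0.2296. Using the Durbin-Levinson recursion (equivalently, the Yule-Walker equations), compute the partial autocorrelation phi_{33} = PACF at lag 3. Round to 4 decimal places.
\phi_{33} = 0.2380

The PACF at lag k is phi_{kk}, the last component of the solution
to the Yule-Walker system G_k phi = r_k where
  (G_k)_{ij} = rho(|i - j|), (r_k)_i = rho(i), i,j = 1..k.
Equivalently, Durbin-Levinson gives phi_{kk} iteratively:
  phi_{11} = rho(1)
  phi_{kk} = [rho(k) - sum_{j=1..k-1} phi_{k-1,j} rho(k-j)]
            / [1 - sum_{j=1..k-1} phi_{k-1,j} rho(j)],
  phi_{k,j} = phi_{k-1,j} - phi_{kk} phi_{k-1,k-j},  j = 1..k-1.
Step k = 1:
  phi_11 = rho(1) = -0.0255.
Step k = 2:
  phi_22 = [rho(2) - phi_11 rho(1)] / [1 - phi_11 rho(1)] = [0.1112 - (-0.0255)(-0.0255)] / [1 - (-0.0255)(-0.0255)]
         = 0.11054975 / 0.99934975 = 0.110622.
  Update: phi_21 = phi_11 - phi_22 phi_11 = -0.0255 - (0.110622)(-0.0255) = -0.022679.
Step k = 3:
  phi_33 = [rho(3) - phi_21 rho(2) - phi_22 rho(1)] / [1 - phi_21 rho(1) - phi_22 rho(2)]
    numerator   = 0.2296 - (-0.022679)(0.1112) - (0.110622)(-0.0255) = 0.23494277
    denominator = 1 - (-0.022679)(-0.0255) - (0.110622)(0.1112) = 0.98712055
  phi_33 = 0.23494277 / 0.98712055 = 0.238.
Therefore phi_{33} = 0.2380.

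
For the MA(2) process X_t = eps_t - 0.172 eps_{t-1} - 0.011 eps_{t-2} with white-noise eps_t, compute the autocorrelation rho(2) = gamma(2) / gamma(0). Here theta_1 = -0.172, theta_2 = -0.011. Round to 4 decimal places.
\rho(2) = -0.0107

For an MA(q) process with theta_0 = 1, the autocovariance is
  gamma(k) = sigma^2 * sum_{i=0..q-k} theta_i * theta_{i+k},
and rho(k) = gamma(k) / gamma(0). Sigma^2 cancels.
  numerator   = (1)*(-0.011) = -0.011.
  denominator = (1)^2 + (-0.172)^2 + (-0.011)^2 = 1.029705.
  rho(2) = -0.011 / 1.029705 = -0.0107.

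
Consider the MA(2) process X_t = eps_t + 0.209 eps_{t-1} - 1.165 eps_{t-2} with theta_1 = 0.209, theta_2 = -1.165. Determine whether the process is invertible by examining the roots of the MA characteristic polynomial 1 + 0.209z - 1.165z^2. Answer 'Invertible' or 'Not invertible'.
\text{Not invertible}

The MA(q) characteristic polynomial is P(z) = 1 + 0.209z - 1.165z^2.
Invertibility requires all roots to lie outside the unit circle, i.e. |z| > 1 for every root.
Set 1 + (0.209) z + (-1.165) z^2 = 0, i.e. a z^2 + b z + c = 0 with a = -1.165, b = 0.209, c = 1.
Discriminant D = b^2 - 4ac = (0.209)^2 - 4*(-1.165)*1 = 0.043681 - (-4.66) = 4.703681.
D >= 0, so the roots are real: z = (-b +/- sqrt(D)) / (2a) = (-0.209 +/- 2.168797) / (-2.33).
  z_1 = (-0.209 + 2.168797) / (-2.33) = -0.8411,   |z_1| = 0.8411.
  z_2 = (-0.209 - 2.168797) / (-2.33) = 1.0205,   |z_2| = 1.0205.
Moduli of all roots: 0.8411, 1.0205.
All moduli strictly greater than 1? No.
Verdict: Not invertible.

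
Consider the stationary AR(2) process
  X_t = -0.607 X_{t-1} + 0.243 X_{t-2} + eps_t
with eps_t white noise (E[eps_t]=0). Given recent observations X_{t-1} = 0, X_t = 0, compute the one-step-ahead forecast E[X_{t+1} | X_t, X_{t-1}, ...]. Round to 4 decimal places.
E[X_{t+1} \mid \mathcal F_t] = 0.0000

For an AR(p) model X_t = c + sum_i phi_i X_{t-i} + eps_t, the
one-step-ahead conditional mean is
  E[X_{t+1} | X_t, ...] = c + sum_i phi_i X_{t+1-i}.
Substitute known values:
  E[X_{t+1} | ...] = (-0.607) * (0) + (0.243) * (0)
                   = 0.0000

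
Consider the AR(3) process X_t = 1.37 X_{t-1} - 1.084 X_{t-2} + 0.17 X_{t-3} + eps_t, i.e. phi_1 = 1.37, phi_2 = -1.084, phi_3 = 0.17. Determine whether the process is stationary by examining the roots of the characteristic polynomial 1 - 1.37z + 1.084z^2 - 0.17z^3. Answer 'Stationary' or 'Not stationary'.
\text{Stationary}

The AR(p) characteristic polynomial is P(z) = 1 - 1.37z + 1.084z^2 - 0.17z^3.
Stationarity requires all roots to lie outside the unit circle, i.e. |z| > 1 for every root.
Degree 3: look for a simple real root z0 first, then factor out (1 - z/z0) and solve the remaining quadratic.
Testing z0 = 5: P(5) = 1 + (-1.37)(5) + (1.084)(5)^2 + (-0.17)(5)^3
  = 1 + (-6.85) + (27.1) + (-21.25) = 0.  So z_0 = 5 is a root, |z_0| = 5.
Divide out the factor (1 - 0.2 z) = (1 - z/z0) (since 1/z0 = 0.2):
  P(z) = (1 - 0.2 z)(1 + (-1.17) z + (0.85) z^2)
  [check: z-coef -1.17 - (0.2) = -1.37; z^2-coef 0.85 - (0.2)(-1.17) = 1.084; z^3-coef -(0.2)(0.85) = -0.17.]
Remaining roots from the quadratic factor 1 + (-1.17) z + (0.85) z^2:
  Set 1 + (-1.17) z + (0.85) z^2 = 0, i.e. a z^2 + b z + c = 0 with a = 0.85, b = -1.17, c = 1.
  Discriminant D = b^2 - 4ac = (-1.17)^2 - 4*(0.85)*1 = 1.3689 - (3.4) = -2.0311.
  D < 0, so the roots are the complex-conjugate pair z = (-b +/- i sqrt(-D)) / (2a) = 0.6882 +/- 0.8383i.
  For a conjugate pair |z|^2 = z * conj(z) = (product of roots) = c/a = 1/(0.85) = 1.176471, so |z| = sqrt(1.176471) = 1.0847 for both roots.
Moduli of all roots: 5.0000, 1.0847, 1.0847.
All moduli strictly greater than 1? Yes.
Verdict: Stationary.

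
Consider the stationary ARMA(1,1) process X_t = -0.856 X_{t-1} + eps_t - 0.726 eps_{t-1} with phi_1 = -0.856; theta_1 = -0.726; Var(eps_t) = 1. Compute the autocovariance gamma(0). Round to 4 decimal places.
\gamma(0) = 10.3642

Multiply the model equation by X_{t-k} and take expectations. With theta_0 = psi_0 = 1 and psi_j the MA(infinity) weights, this gives
  gamma(k) - sum_i phi_i gamma(k-i) = c_k,
  c_k = sigma^2 * sum_{j=k..q} theta_j psi_{j-k}   (c_k = 0 for k > q),
using gamma(-m) = gamma(m).
psi-weights needed (psi_j = theta_j + sum_i phi_i psi_{j-i}):
  psi_1 = theta_1 + phi_1 = -0.726 + (-0.856) = -1.582
Right-hand sides:
  c_0 = sigma^2 (1 + theta_1 psi_1) = 1 * (1 + (-0.726)(-1.582)) = 1 * 2.148532 = 2.148532
  c_1 = sigma^2 theta_1 = 1 * (-0.726) = -0.726
  c_2 = 0
Equations for k = 0 and k = 1 (AR order 1):
  gamma(0) = phi_1 gamma(1) + c_0
  gamma(1) = phi_1 gamma(0) + c_1
Substituting the second into the first: gamma(0) (1 - phi_1^2) = c_0 + phi_1 c_1, so
  gamma(0) = (c_0 + phi_1 c_1) / (1 - phi_1^2) = (2.148532 + (-0.856)(-0.726)) / (1 - (-0.856)^2) = 2.769988 / 0.267264 = 10.364239.
Therefore gamma(0) = 10.3642 (to 4 decimal places).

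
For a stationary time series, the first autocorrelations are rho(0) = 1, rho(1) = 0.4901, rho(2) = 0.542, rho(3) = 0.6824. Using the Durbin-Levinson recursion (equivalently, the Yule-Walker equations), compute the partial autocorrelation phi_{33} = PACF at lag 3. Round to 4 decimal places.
\phi_{33} = 0.5119

The PACF at lag k is phi_{kk}, the last component of the solution
to the Yule-Walker system G_k phi = r_k where
  (G_k)_{ij} = rho(|i - j|), (r_k)_i = rho(i), i,j = 1..k.
Equivalently, Durbin-Levinson gives phi_{kk} iteratively:
  phi_{11} = rho(1)
  phi_{kk} = [rho(k) - sum_{j=1..k-1} phi_{k-1,j} rho(k-j)]
            / [1 - sum_{j=1..k-1} phi_{k-1,j} rho(j)],
  phi_{k,j} = phi_{k-1,j} - phi_{kk} phi_{k-1,k-j},  j = 1..k-1.
Step k = 1:
  phi_11 = rho(1) = 0.4901.
Step k = 2:
  phi_22 = [rho(2) - phi_11 rho(1)] / [1 - phi_11 rho(1)] = [0.542 - (0.4901)(0.4901)] / [1 - (0.4901)(0.4901)]
         = 0.30180199 / 0.75980199 = 0.397211.
  Update: phi_21 = phi_11 - phi_22 phi_11 = 0.4901 - (0.397211)(0.4901) = 0.295427.
Step k = 3:
  phi_33 = [rho(3) - phi_21 rho(2) - phi_22 rho(1)] / [1 - phi_21 rho(1) - phi_22 rho(2)]
    numerator   = 0.6824 - (0.295427)(0.542) - (0.397211)(0.4901) = 0.32760543
    denominator = 1 - (0.295427)(0.4901) - (0.397211)(0.542) = 0.63992281
  phi_33 = 0.32760543 / 0.63992281 = 0.5119.
Therefore phi_{33} = 0.5119.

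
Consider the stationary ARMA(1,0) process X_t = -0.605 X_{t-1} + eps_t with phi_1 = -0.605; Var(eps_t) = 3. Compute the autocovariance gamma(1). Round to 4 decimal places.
\gamma(1) = -2.8629

Multiply the model equation by X_{t-k} and take expectations. With theta_0 = psi_0 = 1 and psi_j the MA(infinity) weights, this gives
  gamma(k) - sum_i phi_i gamma(k-i) = c_k,
  c_k = sigma^2 * sum_{j=k..q} theta_j psi_{j-k}   (c_k = 0 for k > q),
using gamma(-m) = gamma(m).
Pure AR (q = 0): c_0 = sigma^2 = 3, c_k = 0 for k >= 1.
Equations for k = 0 and k = 1 (AR order 1):
  gamma(0) = phi_1 gamma(1) + c_0
  gamma(1) = phi_1 gamma(0) + c_1
Substituting the second into the first: gamma(0) (1 - phi_1^2) = c_0 + phi_1 c_1, so
  gamma(0) = c_0 / (1 - phi_1^2) = 3 / (1 - (-0.605)^2) = 3 / 0.633975 = 4.732048.
  gamma(1) = phi_1 gamma(0) = (-0.605)(4.732048) = -2.862889.
Therefore gamma(1) = -2.8629 (to 4 decimal places).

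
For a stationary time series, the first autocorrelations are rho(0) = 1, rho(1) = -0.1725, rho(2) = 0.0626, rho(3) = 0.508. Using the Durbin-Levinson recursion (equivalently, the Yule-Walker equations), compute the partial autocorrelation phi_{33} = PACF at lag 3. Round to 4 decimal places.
\phi_{33} = 0.5410

The PACF at lag k is phi_{kk}, the last component of the solution
to the Yule-Walker system G_k phi = r_k where
  (G_k)_{ij} = rho(|i - j|), (r_k)_i = rho(i), i,j = 1..k.
Equivalently, Durbin-Levinson gives phi_{kk} iteratively:
  phi_{11} = rho(1)
  phi_{kk} = [rho(k) - sum_{j=1..k-1} phi_{k-1,j} rho(k-j)]
            / [1 - sum_{j=1..k-1} phi_{k-1,j} rho(j)],
  phi_{k,j} = phi_{k-1,j} - phi_{kk} phi_{k-1,k-j},  j = 1..k-1.
Step k = 1:
  phi_11 = rho(1) = -0.1725.
Step k = 2:
  phi_22 = [rho(2) - phi_11 rho(1)] / [1 - phi_11 rho(1)] = [0.0626 - (-0.1725)(-0.1725)] / [1 - (-0.1725)(-0.1725)]
         = 0.03284375 / 0.97024375 = 0.033851.
  Update: phi_21 = phi_11 - phi_22 phi_11 = -0.1725 - (0.033851)(-0.1725) = -0.166661.
Step k = 3:
  phi_33 = [rho(3) - phi_21 rho(2) - phi_22 rho(1)] / [1 - phi_21 rho(1) - phi_22 rho(2)]
    numerator   = 0.508 - (-0.166661)(0.0626) - (0.033851)(-0.1725) = 0.52427226
    denominator = 1 - (-0.166661)(-0.1725) - (0.033851)(0.0626) = 0.96913196
  phi_33 = 0.52427226 / 0.96913196 = 0.541.
Therefore phi_{33} = 0.5410.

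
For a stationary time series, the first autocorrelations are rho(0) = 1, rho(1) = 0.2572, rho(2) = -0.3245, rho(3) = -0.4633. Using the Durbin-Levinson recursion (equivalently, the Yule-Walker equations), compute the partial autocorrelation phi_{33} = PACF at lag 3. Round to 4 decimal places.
\phi_{33} = -0.3081

The PACF at lag k is phi_{kk}, the last component of the solution
to the Yule-Walker system G_k phi = r_k where
  (G_k)_{ij} = rho(|i - j|), (r_k)_i = rho(i), i,j = 1..k.
Equivalently, Durbin-Levinson gives phi_{kk} iteratively:
  phi_{11} = rho(1)
  phi_{kk} = [rho(k) - sum_{j=1..k-1} phi_{k-1,j} rho(k-j)]
            / [1 - sum_{j=1..k-1} phi_{k-1,j} rho(j)],
  phi_{k,j} = phi_{k-1,j} - phi_{kk} phi_{k-1,k-j},  j = 1..k-1.
Step k = 1:
  phi_11 = rho(1) = 0.2572.
Step k = 2:
  phi_22 = [rho(2) - phi_11 rho(1)] / [1 - phi_11 rho(1)] = [-0.3245 - (0.2572)(0.2572)] / [1 - (0.2572)(0.2572)]
         = -0.39065184 / 0.93384816 = -0.418325.
  Update: phi_21 = phi_11 - phi_22 phi_11 = 0.2572 - (-0.418325)(0.2572) = 0.364793.
Step k = 3:
  phi_33 = [rho(3) - phi_21 rho(2) - phi_22 rho(1)] / [1 - phi_21 rho(1) - phi_22 rho(2)]
    numerator   = -0.4633 - (0.364793)(-0.3245) - (-0.418325)(0.2572) = -0.23733149
    denominator = 1 - (0.364793)(0.2572) - (-0.418325)(-0.3245) = 0.77042881
  phi_33 = -0.23733149 / 0.77042881 = -0.3081.
Therefore phi_{33} = -0.3081.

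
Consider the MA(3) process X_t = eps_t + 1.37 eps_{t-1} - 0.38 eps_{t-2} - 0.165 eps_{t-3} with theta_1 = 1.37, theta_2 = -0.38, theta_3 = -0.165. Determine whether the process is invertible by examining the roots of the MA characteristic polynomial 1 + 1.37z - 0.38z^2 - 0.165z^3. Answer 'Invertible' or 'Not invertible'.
\text{Not invertible}

The MA(q) characteristic polynomial is P(z) = 1 + 1.37z - 0.38z^2 - 0.165z^3.
Invertibility requires all roots to lie outside the unit circle, i.e. |z| > 1 for every root.
Degree 3: look for a simple real root z0 first, then factor out (1 - z/z0) and solve the remaining quadratic.
Testing z0 = -4: P(-4) = 1 + (1.37)(-4) + (-0.38)(-4)^2 + (-0.165)(-4)^3
  = 1 + (-5.48) + (-6.08) + (10.56) = 0.  So z_0 = -4 is a root, |z_0| = 4.
Divide out the factor (1 + 0.25 z) = (1 - z/z0) (since 1/z0 = -0.25):
  P(z) = (1 + 0.25 z)(1 + (1.12) z + (-0.66) z^2)
  [check: z-coef 1.12 - (-0.25) = 1.37; z^2-coef -0.66 - (-0.25)(1.12) = -0.38; z^3-coef -(-0.25)(-0.66) = -0.165.]
Remaining roots from the quadratic factor 1 + (1.12) z + (-0.66) z^2:
  Set 1 + (1.12) z + (-0.66) z^2 = 0, i.e. a z^2 + b z + c = 0 with a = -0.66, b = 1.12, c = 1.
  Discriminant D = b^2 - 4ac = (1.12)^2 - 4*(-0.66)*1 = 1.2544 - (-2.64) = 3.8944.
  D >= 0, so the roots are real: z = (-b +/- sqrt(D)) / (2a) = (-1.12 +/- 1.973423) / (-1.32).
    z_1 = (-1.12 + 1.973423) / (-1.32) = -0.6465,   |z_1| = 0.6465.
    z_2 = (-1.12 - 1.973423) / (-1.32) = 2.3435,   |z_2| = 2.3435.
Moduli of all roots: 4.0000, 0.6465, 2.3435.
All moduli strictly greater than 1? No.
Verdict: Not invertible.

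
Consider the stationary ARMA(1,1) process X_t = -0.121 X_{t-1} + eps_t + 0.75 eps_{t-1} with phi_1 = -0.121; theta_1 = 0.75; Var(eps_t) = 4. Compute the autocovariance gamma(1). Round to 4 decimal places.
\gamma(1) = 2.3217

Multiply the model equation by X_{t-k} and take expectations. With theta_0 = psi_0 = 1 and psi_j the MA(infinity) weights, this gives
  gamma(k) - sum_i phi_i gamma(k-i) = c_k,
  c_k = sigma^2 * sum_{j=k..q} theta_j psi_{j-k}   (c_k = 0 for k > q),
using gamma(-m) = gamma(m).
psi-weights needed (psi_j = theta_j + sum_i phi_i psi_{j-i}):
  psi_1 = theta_1 + phi_1 = 0.75 + (-0.121) = 0.629
Right-hand sides:
  c_0 = sigma^2 (1 + theta_1 psi_1) = 4 * (1 + (0.75)(0.629)) = 4 * 1.47175 = 5.887
  c_1 = sigma^2 theta_1 = 4 * (0.75) = 3
  c_2 = 0
Equations for k = 0 and k = 1 (AR order 1):
  gamma(0) = phi_1 gamma(1) + c_0
  gamma(1) = phi_1 gamma(0) + c_1
Substituting the second into the first: gamma(0) (1 - phi_1^2) = c_0 + phi_1 c_1, so
  gamma(0) = (c_0 + phi_1 c_1) / (1 - phi_1^2) = (5.887 + (-0.121)(3)) / (1 - (-0.121)^2) = 5.524 / 0.985359 = 5.606079.
  gamma(1) = phi_1 gamma(0) + c_1 = (-0.121)(5.606079) + (3) = 2.321664.
Therefore gamma(1) = 2.3217 (to 4 decimal places).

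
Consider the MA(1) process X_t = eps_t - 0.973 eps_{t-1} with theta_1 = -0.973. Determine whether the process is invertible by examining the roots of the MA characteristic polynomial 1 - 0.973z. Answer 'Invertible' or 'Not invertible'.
\text{Invertible}

The MA(q) characteristic polynomial is P(z) = 1 - 0.973z.
Invertibility requires all roots to lie outside the unit circle, i.e. |z| > 1 for every root.
This is linear in z: 1 + (-0.973) z = 0  =>  z = -1/(-0.973) = 1.027749,  |z| = 1.027749.
Moduli of all roots: 1.0277.
All moduli strictly greater than 1? Yes.
Verdict: Invertible.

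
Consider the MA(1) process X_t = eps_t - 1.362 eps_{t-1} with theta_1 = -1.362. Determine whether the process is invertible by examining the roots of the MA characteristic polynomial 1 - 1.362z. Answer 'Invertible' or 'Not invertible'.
\text{Not invertible}

The MA(q) characteristic polynomial is P(z) = 1 - 1.362z.
Invertibility requires all roots to lie outside the unit circle, i.e. |z| > 1 for every root.
This is linear in z: 1 + (-1.362) z = 0  =>  z = -1/(-1.362) = 0.734214,  |z| = 0.734214.
Moduli of all roots: 0.7342.
All moduli strictly greater than 1? No.
Verdict: Not invertible.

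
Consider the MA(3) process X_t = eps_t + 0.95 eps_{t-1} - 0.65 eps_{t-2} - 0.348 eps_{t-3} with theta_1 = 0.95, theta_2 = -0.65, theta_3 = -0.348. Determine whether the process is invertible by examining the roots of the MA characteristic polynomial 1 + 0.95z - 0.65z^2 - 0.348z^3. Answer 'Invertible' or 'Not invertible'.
\text{Not invertible}

The MA(q) characteristic polynomial is P(z) = 1 + 0.95z - 0.65z^2 - 0.348z^3.
Invertibility requires all roots to lie outside the unit circle, i.e. |z| > 1 for every root.
Degree 3: look for a simple real root z0 first, then factor out (1 - z/z0) and solve the remaining quadratic.
Testing z0 = -2.5: P(-2.5) = 1 + (0.95)(-2.5) + (-0.65)(-2.5)^2 + (-0.348)(-2.5)^3
  = 1 + (-2.375) + (-4.0625) + (5.4375) = 0.  So z_0 = -2.5 is a root, |z_0| = 2.5.
Divide out the factor (1 + 0.4 z) = (1 - z/z0) (since 1/z0 = -0.4):
  P(z) = (1 + 0.4 z)(1 + (0.55) z + (-0.87) z^2)
  [check: z-coef 0.55 - (-0.4) = 0.95; z^2-coef -0.87 - (-0.4)(0.55) = -0.65; z^3-coef -(-0.4)(-0.87) = -0.348.]
Remaining roots from the quadratic factor 1 + (0.55) z + (-0.87) z^2:
  Set 1 + (0.55) z + (-0.87) z^2 = 0, i.e. a z^2 + b z + c = 0 with a = -0.87, b = 0.55, c = 1.
  Discriminant D = b^2 - 4ac = (0.55)^2 - 4*(-0.87)*1 = 0.3025 - (-3.48) = 3.7825.
  D >= 0, so the roots are real: z = (-b +/- sqrt(D)) / (2a) = (-0.55 +/- 1.944865) / (-1.74).
    z_1 = (-0.55 + 1.944865) / (-1.74) = -0.8016,   |z_1| = 0.8016.
    z_2 = (-0.55 - 1.944865) / (-1.74) = 1.4338,   |z_2| = 1.4338.
Moduli of all roots: 2.5000, 0.8016, 1.4338.
All moduli strictly greater than 1? No.
Verdict: Not invertible.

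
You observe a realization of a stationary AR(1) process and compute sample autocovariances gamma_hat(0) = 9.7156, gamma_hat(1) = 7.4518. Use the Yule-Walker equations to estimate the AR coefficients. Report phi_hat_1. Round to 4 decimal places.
\hat\phi_{1} = 0.7670

The Yule-Walker equations for an AR(p) process read, in matrix form,
  Gamma_p phi = r_p,   with   (Gamma_p)_{ij} = gamma(|i - j|),
                       (r_p)_i = gamma(i),   i,j = 1..p.
Substitute the sample gammas (Toeplitz matrix and right-hand side of size 1):
  Gamma_p = [[9.7156]]
  r_p     = [7.4518]
With p = 1 this is the single equation gamma(0) phi_1 = gamma(1):
  phi_hat_1 = gamma(1) / gamma(0) = 7.4518 / 9.7156 = 0.7670.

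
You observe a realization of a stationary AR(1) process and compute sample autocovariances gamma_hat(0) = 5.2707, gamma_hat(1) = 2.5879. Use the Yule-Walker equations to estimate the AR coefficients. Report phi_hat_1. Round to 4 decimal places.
\hat\phi_{1} = 0.4910

The Yule-Walker equations for an AR(p) process read, in matrix form,
  Gamma_p phi = r_p,   with   (Gamma_p)_{ij} = gamma(|i - j|),
                       (r_p)_i = gamma(i),   i,j = 1..p.
Substitute the sample gammas (Toeplitz matrix and right-hand side of size 1):
  Gamma_p = [[5.2707]]
  r_p     = [2.5879]
With p = 1 this is the single equation gamma(0) phi_1 = gamma(1):
  phi_hat_1 = gamma(1) / gamma(0) = 2.5879 / 5.2707 = 0.4910.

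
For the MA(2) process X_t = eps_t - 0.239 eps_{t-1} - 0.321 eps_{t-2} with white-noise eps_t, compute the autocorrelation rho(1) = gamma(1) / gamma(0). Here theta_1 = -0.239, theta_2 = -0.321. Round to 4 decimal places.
\rho(1) = -0.1399

For an MA(q) process with theta_0 = 1, the autocovariance is
  gamma(k) = sigma^2 * sum_{i=0..q-k} theta_i * theta_{i+k},
and rho(k) = gamma(k) / gamma(0). Sigma^2 cancels.
  numerator   = (1)*(-0.239) + (-0.239)*(-0.321) = -0.162281.
  denominator = (1)^2 + (-0.239)^2 + (-0.321)^2 = 1.160162.
  rho(1) = -0.162281 / 1.160162 = -0.1399.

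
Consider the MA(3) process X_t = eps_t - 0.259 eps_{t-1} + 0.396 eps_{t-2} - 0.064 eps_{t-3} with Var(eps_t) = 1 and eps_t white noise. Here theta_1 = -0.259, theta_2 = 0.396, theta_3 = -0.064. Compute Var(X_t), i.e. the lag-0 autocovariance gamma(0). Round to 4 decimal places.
\gamma(0) = 1.2280

For an MA(q) process X_t = eps_t + sum_i theta_i eps_{t-i} with
Var(eps_t) = sigma^2, the variance is
  gamma(0) = sigma^2 * (1 + sum_i theta_i^2).
  sum_i theta_i^2 = (-0.259)^2 + (0.396)^2 + (-0.064)^2 = 0.067081 + 0.156816 + 0.004096 = 0.227993.
  gamma(0) = 1 * (1 + 0.227993) = 1 * 1.227993 = 1.227993, which rounds to 1.2280.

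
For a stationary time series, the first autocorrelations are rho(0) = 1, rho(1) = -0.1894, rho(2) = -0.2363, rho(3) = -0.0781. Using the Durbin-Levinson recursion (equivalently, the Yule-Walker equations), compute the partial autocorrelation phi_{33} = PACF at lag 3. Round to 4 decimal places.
\phi_{33} = -0.2130

The PACF at lag k is phi_{kk}, the last component of the solution
to the Yule-Walker system G_k phi = r_k where
  (G_k)_{ij} = rho(|i - j|), (r_k)_i = rho(i), i,j = 1..k.
Equivalently, Durbin-Levinson gives phi_{kk} iteratively:
  phi_{11} = rho(1)
  phi_{kk} = [rho(k) - sum_{j=1..k-1} phi_{k-1,j} rho(k-j)]
            / [1 - sum_{j=1..k-1} phi_{k-1,j} rho(j)],
  phi_{k,j} = phi_{k-1,j} - phi_{kk} phi_{k-1,k-j},  j = 1..k-1.
Step k = 1:
  phi_11 = rho(1) = -0.1894.
Step k = 2:
  phi_22 = [rho(2) - phi_11 rho(1)] / [1 - phi_11 rho(1)] = [-0.2363 - (-0.1894)(-0.1894)] / [1 - (-0.1894)(-0.1894)]
         = -0.27217236 / 0.96412764 = -0.282299.
  Update: phi_21 = phi_11 - phi_22 phi_11 = -0.1894 - (-0.282299)(-0.1894) = -0.242867.
Step k = 3:
  phi_33 = [rho(3) - phi_21 rho(2) - phi_22 rho(1)] / [1 - phi_21 rho(1) - phi_22 rho(2)]
    numerator   = -0.0781 - (-0.242867)(-0.2363) - (-0.282299)(-0.1894) = -0.18895703
    denominator = 1 - (-0.242867)(-0.1894) - (-0.282299)(-0.2363) = 0.88729363
  phi_33 = -0.18895703 / 0.88729363 = -0.213.
Therefore phi_{33} = -0.2130.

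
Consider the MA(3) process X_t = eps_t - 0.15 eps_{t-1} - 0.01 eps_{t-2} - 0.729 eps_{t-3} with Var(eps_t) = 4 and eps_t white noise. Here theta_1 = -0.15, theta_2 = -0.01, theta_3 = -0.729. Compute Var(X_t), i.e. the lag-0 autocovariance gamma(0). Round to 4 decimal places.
\gamma(0) = 6.2162

For an MA(q) process X_t = eps_t + sum_i theta_i eps_{t-i} with
Var(eps_t) = sigma^2, the variance is
  gamma(0) = sigma^2 * (1 + sum_i theta_i^2).
  sum_i theta_i^2 = (-0.15)^2 + (-0.01)^2 + (-0.729)^2 = 0.0225 + 0.0001 + 0.531441 = 0.554041.
  gamma(0) = 4 * (1 + 0.554041) = 4 * 1.554041 = 6.216164, which rounds to 6.2162.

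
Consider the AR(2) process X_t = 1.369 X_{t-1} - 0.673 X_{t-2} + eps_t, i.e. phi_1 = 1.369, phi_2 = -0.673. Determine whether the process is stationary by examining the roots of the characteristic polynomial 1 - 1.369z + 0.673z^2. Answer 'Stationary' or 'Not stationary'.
\text{Stationary}

The AR(p) characteristic polynomial is P(z) = 1 - 1.369z + 0.673z^2.
Stationarity requires all roots to lie outside the unit circle, i.e. |z| > 1 for every root.
Set 1 + (-1.369) z + (0.673) z^2 = 0, i.e. a z^2 + b z + c = 0 with a = 0.673, b = -1.369, c = 1.
Discriminant D = b^2 - 4ac = (-1.369)^2 - 4*(0.673)*1 = 1.874161 - (2.692) = -0.817839.
D < 0, so the roots are the complex-conjugate pair z = (-b +/- i sqrt(-D)) / (2a) = 1.0171 +/- 0.6719i.
For a conjugate pair |z|^2 = z * conj(z) = (product of roots) = c/a = 1/(0.673) = 1.485884, so |z| = sqrt(1.485884) = 1.219 for both roots.
Moduli of all roots: 1.2190, 1.2190.
All moduli strictly greater than 1? Yes.
Verdict: Stationary.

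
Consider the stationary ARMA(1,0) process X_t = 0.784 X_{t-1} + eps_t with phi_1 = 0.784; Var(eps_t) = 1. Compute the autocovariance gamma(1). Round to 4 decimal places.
\gamma(1) = 2.0345

Multiply the model equation by X_{t-k} and take expectations. With theta_0 = psi_0 = 1 and psi_j the MA(infinity) weights, this gives
  gamma(k) - sum_i phi_i gamma(k-i) = c_k,
  c_k = sigma^2 * sum_{j=k..q} theta_j psi_{j-k}   (c_k = 0 for k > q),
using gamma(-m) = gamma(m).
Pure AR (q = 0): c_0 = sigma^2 = 1, c_k = 0 for k >= 1.
Equations for k = 0 and k = 1 (AR order 1):
  gamma(0) = phi_1 gamma(1) + c_0
  gamma(1) = phi_1 gamma(0) + c_1
Substituting the second into the first: gamma(0) (1 - phi_1^2) = c_0 + phi_1 c_1, so
  gamma(0) = c_0 / (1 - phi_1^2) = 1 / (1 - (0.784)^2) = 1 / 0.385344 = 2.595084.
  gamma(1) = phi_1 gamma(0) = (0.784)(2.595084) = 2.034546.
Therefore gamma(1) = 2.0345 (to 4 decimal places).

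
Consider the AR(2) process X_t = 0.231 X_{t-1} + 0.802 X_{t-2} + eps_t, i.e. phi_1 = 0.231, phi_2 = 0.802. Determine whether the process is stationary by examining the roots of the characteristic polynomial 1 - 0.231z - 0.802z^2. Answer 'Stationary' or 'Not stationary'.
\text{Not stationary}

The AR(p) characteristic polynomial is P(z) = 1 - 0.231z - 0.802z^2.
Stationarity requires all roots to lie outside the unit circle, i.e. |z| > 1 for every root.
Set 1 + (-0.231) z + (-0.802) z^2 = 0, i.e. a z^2 + b z + c = 0 with a = -0.802, b = -0.231, c = 1.
Discriminant D = b^2 - 4ac = (-0.231)^2 - 4*(-0.802)*1 = 0.053361 - (-3.208) = 3.261361.
D >= 0, so the roots are real: z = (-b +/- sqrt(D)) / (2a) = (0.231 +/- 1.805924) / (-1.604).
  z_1 = (0.231 + 1.805924) / (-1.604) = -1.2699,   |z_1| = 1.2699.
  z_2 = (0.231 - 1.805924) / (-1.604) = 0.9819,   |z_2| = 0.9819.
Moduli of all roots: 1.2699, 0.9819.
All moduli strictly greater than 1? No.
Verdict: Not stationary.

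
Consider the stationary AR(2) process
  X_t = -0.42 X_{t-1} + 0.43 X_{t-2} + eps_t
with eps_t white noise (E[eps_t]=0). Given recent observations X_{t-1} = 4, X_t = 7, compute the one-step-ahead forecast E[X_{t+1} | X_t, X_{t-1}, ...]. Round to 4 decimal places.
E[X_{t+1} \mid \mathcal F_t] = -1.2200

For an AR(p) model X_t = c + sum_i phi_i X_{t-i} + eps_t, the
one-step-ahead conditional mean is
  E[X_{t+1} | X_t, ...] = c + sum_i phi_i X_{t+1-i}.
Substitute known values:
  E[X_{t+1} | ...] = (-0.42) * (7) + (0.43) * (4)
                   = -1.2200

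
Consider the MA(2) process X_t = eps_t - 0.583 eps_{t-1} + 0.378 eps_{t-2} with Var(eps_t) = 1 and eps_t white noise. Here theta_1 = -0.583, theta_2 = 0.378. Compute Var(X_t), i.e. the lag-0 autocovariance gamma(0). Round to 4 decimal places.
\gamma(0) = 1.4828

For an MA(q) process X_t = eps_t + sum_i theta_i eps_{t-i} with
Var(eps_t) = sigma^2, the variance is
  gamma(0) = sigma^2 * (1 + sum_i theta_i^2).
  sum_i theta_i^2 = (-0.583)^2 + (0.378)^2 = 0.339889 + 0.142884 = 0.482773.
  gamma(0) = 1 * (1 + 0.482773) = 1 * 1.482773 = 1.482773, which rounds to 1.4828.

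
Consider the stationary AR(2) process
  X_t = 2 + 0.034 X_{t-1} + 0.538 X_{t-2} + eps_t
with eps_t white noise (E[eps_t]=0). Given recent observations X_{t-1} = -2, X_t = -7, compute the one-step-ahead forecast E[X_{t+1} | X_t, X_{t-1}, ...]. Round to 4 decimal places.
E[X_{t+1} \mid \mathcal F_t] = 0.6860

For an AR(p) model X_t = c + sum_i phi_i X_{t-i} + eps_t, the
one-step-ahead conditional mean is
  E[X_{t+1} | X_t, ...] = c + sum_i phi_i X_{t+1-i}.
Substitute known values:
  E[X_{t+1} | ...] = 2 + (0.034) * (-7) + (0.538) * (-2)
                   = 0.6860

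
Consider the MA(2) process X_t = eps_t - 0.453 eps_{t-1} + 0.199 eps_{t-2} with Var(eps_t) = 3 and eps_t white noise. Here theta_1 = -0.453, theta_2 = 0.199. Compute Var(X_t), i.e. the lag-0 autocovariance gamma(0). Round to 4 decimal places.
\gamma(0) = 3.7344

For an MA(q) process X_t = eps_t + sum_i theta_i eps_{t-i} with
Var(eps_t) = sigma^2, the variance is
  gamma(0) = sigma^2 * (1 + sum_i theta_i^2).
  sum_i theta_i^2 = (-0.453)^2 + (0.199)^2 = 0.205209 + 0.039601 = 0.24481.
  gamma(0) = 3 * (1 + 0.24481) = 3 * 1.24481 = 3.73443, which rounds to 3.7344.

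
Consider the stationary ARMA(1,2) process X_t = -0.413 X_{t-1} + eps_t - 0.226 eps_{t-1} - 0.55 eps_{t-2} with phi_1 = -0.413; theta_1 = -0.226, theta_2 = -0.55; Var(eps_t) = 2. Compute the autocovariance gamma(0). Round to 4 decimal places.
\gamma(0) = 3.0140

Multiply the model equation by X_{t-k} and take expectations. With theta_0 = psi_0 = 1 and psi_j the MA(infinity) weights, this gives
  gamma(k) - sum_i phi_i gamma(k-i) = c_k,
  c_k = sigma^2 * sum_{j=k..q} theta_j psi_{j-k}   (c_k = 0 for k > q),
using gamma(-m) = gamma(m).
psi-weights needed (psi_j = theta_j + sum_i phi_i psi_{j-i}):
  psi_1 = theta_1 + phi_1 = -0.226 + (-0.413) = -0.639
  psi_2 = theta_2 + phi_1 psi_1 = -0.55 + (-0.413)(-0.639) = -0.286093
Right-hand sides:
  c_0 = sigma^2 (1 + theta_1 psi_1 + theta_2 psi_2) = 2 * (1 + (-0.226)(-0.639) + (-0.55)(-0.286093)) = 2 * 1.301765 = 2.60353
  c_1 = sigma^2 (theta_1 + theta_2 psi_1) = 2 * (-0.226 + (-0.55)(-0.639)) = 0.2509
  c_2 = sigma^2 theta_2 = 2 * (-0.55) = -1.1
Equations for k = 0 and k = 1 (AR order 1):
  gamma(0) = phi_1 gamma(1) + c_0
  gamma(1) = phi_1 gamma(0) + c_1
Substituting the second into the first: gamma(0) (1 - phi_1^2) = c_0 + phi_1 c_1, so
  gamma(0) = (c_0 + phi_1 c_1) / (1 - phi_1^2) = (2.60353 + (-0.413)(0.2509)) / (1 - (-0.413)^2) = 2.499909 / 0.829431 = 3.014004.
Therefore gamma(0) = 3.0140 (to 4 decimal places).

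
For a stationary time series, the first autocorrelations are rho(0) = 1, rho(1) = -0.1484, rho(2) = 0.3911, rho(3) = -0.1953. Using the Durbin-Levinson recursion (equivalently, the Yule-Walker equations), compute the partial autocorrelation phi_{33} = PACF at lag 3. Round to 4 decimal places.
\phi_{33} = -0.1230

The PACF at lag k is phi_{kk}, the last component of the solution
to the Yule-Walker system G_k phi = r_k where
  (G_k)_{ij} = rho(|i - j|), (r_k)_i = rho(i), i,j = 1..k.
Equivalently, Durbin-Levinson gives phi_{kk} iteratively:
  phi_{11} = rho(1)
  phi_{kk} = [rho(k) - sum_{j=1..k-1} phi_{k-1,j} rho(k-j)]
            / [1 - sum_{j=1..k-1} phi_{k-1,j} rho(j)],
  phi_{k,j} = phi_{k-1,j} - phi_{kk} phi_{k-1,k-j},  j = 1..k-1.
Step k = 1:
  phi_11 = rho(1) = -0.1484.
Step k = 2:
  phi_22 = [rho(2) - phi_11 rho(1)] / [1 - phi_11 rho(1)] = [0.3911 - (-0.1484)(-0.1484)] / [1 - (-0.1484)(-0.1484)]
         = 0.36907744 / 0.97797744 = 0.377389.
  Update: phi_21 = phi_11 - phi_22 phi_11 = -0.1484 - (0.377389)(-0.1484) = -0.092396.
Step k = 3:
  phi_33 = [rho(3) - phi_21 rho(2) - phi_22 rho(1)] / [1 - phi_21 rho(1) - phi_22 rho(2)]
    numerator   = -0.1953 - (-0.092396)(0.3911) - (0.377389)(-0.1484) = -0.10315965
    denominator = 1 - (-0.092396)(-0.1484) - (0.377389)(0.3911) = 0.83869186
  phi_33 = -0.10315965 / 0.83869186 = -0.123.
Therefore phi_{33} = -0.1230.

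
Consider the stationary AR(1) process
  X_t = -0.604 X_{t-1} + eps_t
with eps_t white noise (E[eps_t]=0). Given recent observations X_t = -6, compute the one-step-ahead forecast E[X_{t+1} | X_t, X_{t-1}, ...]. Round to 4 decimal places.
E[X_{t+1} \mid \mathcal F_t] = 3.6240

For an AR(p) model X_t = c + sum_i phi_i X_{t-i} + eps_t, the
one-step-ahead conditional mean is
  E[X_{t+1} | X_t, ...] = c + sum_i phi_i X_{t+1-i}.
Substitute known values:
  E[X_{t+1} | ...] = (-0.604) * (-6)
                   = 3.6240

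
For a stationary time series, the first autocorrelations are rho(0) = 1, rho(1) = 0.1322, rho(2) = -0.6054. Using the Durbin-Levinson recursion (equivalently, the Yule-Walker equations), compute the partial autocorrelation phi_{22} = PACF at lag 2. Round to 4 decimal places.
\phi_{22} = -0.6340

The PACF at lag k is phi_{kk}, the last component of the solution
to the Yule-Walker system G_k phi = r_k where
  (G_k)_{ij} = rho(|i - j|), (r_k)_i = rho(i), i,j = 1..k.
Equivalently, Durbin-Levinson gives phi_{kk} iteratively:
  phi_{11} = rho(1)
  phi_{kk} = [rho(k) - sum_{j=1..k-1} phi_{k-1,j} rho(k-j)]
            / [1 - sum_{j=1..k-1} phi_{k-1,j} rho(j)],
  phi_{k,j} = phi_{k-1,j} - phi_{kk} phi_{k-1,k-j},  j = 1..k-1.
Step k = 1:
  phi_11 = rho(1) = 0.1322.
Step k = 2:
  phi_22 = [rho(2) - phi_11 rho(1)] / [1 - phi_11 rho(1)] = [-0.6054 - (0.1322)(0.1322)] / [1 - (0.1322)(0.1322)]
         = -0.62287684 / 0.98252316 = -0.634.
Therefore phi_{22} = -0.6340.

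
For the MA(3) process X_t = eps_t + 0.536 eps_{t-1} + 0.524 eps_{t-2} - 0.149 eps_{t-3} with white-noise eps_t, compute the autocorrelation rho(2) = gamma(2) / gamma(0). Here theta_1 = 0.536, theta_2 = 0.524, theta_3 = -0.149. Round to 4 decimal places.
\rho(2) = 0.2804

For an MA(q) process with theta_0 = 1, the autocovariance is
  gamma(k) = sigma^2 * sum_{i=0..q-k} theta_i * theta_{i+k},
and rho(k) = gamma(k) / gamma(0). Sigma^2 cancels.
  numerator   = (1)*(0.524) + (0.536)*(-0.149) = 0.444136.
  denominator = (1)^2 + (0.536)^2 + (0.524)^2 + (-0.149)^2 = 1.584073.
  rho(2) = 0.444136 / 1.584073 = 0.2804.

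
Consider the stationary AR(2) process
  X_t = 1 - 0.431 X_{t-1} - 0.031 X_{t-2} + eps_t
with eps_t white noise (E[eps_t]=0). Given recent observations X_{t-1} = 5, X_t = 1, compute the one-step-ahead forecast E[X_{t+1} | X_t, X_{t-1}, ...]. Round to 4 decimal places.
E[X_{t+1} \mid \mathcal F_t] = 0.4140

For an AR(p) model X_t = c + sum_i phi_i X_{t-i} + eps_t, the
one-step-ahead conditional mean is
  E[X_{t+1} | X_t, ...] = c + sum_i phi_i X_{t+1-i}.
Substitute known values:
  E[X_{t+1} | ...] = 1 + (-0.431) * (1) + (-0.031) * (5)
                   = 0.4140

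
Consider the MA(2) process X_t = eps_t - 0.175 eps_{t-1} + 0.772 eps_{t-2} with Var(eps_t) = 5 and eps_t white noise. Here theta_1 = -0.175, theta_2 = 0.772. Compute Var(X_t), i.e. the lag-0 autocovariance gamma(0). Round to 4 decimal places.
\gamma(0) = 8.1330

For an MA(q) process X_t = eps_t + sum_i theta_i eps_{t-i} with
Var(eps_t) = sigma^2, the variance is
  gamma(0) = sigma^2 * (1 + sum_i theta_i^2).
  sum_i theta_i^2 = (-0.175)^2 + (0.772)^2 = 0.030625 + 0.595984 = 0.626609.
  gamma(0) = 5 * (1 + 0.626609) = 5 * 1.626609 = 8.133045, which rounds to 8.1330.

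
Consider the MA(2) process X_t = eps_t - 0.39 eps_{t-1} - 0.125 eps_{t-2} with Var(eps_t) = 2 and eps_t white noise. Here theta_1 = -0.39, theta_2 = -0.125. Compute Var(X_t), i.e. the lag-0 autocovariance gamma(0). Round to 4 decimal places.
\gamma(0) = 2.3355

For an MA(q) process X_t = eps_t + sum_i theta_i eps_{t-i} with
Var(eps_t) = sigma^2, the variance is
  gamma(0) = sigma^2 * (1 + sum_i theta_i^2).
  sum_i theta_i^2 = (-0.39)^2 + (-0.125)^2 = 0.1521 + 0.015625 = 0.167725.
  gamma(0) = 2 * (1 + 0.167725) = 2 * 1.167725 = 2.33545, which rounds to 2.3355.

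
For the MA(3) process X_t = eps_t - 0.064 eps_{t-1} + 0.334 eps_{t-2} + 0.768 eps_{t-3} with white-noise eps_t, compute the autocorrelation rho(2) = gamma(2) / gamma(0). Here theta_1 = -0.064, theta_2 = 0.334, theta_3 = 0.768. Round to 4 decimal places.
\rho(2) = 0.1670

For an MA(q) process with theta_0 = 1, the autocovariance is
  gamma(k) = sigma^2 * sum_{i=0..q-k} theta_i * theta_{i+k},
and rho(k) = gamma(k) / gamma(0). Sigma^2 cancels.
  numerator   = (1)*(0.334) + (-0.064)*(0.768) = 0.284848.
  denominator = (1)^2 + (-0.064)^2 + (0.334)^2 + (0.768)^2 = 1.705476.
  rho(2) = 0.284848 / 1.705476 = 0.1670.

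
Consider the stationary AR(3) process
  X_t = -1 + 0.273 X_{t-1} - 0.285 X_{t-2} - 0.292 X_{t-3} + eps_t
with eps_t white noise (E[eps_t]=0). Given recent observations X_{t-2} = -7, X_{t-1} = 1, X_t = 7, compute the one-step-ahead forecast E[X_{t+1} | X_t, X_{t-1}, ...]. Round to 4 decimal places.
E[X_{t+1} \mid \mathcal F_t] = 2.6700

For an AR(p) model X_t = c + sum_i phi_i X_{t-i} + eps_t, the
one-step-ahead conditional mean is
  E[X_{t+1} | X_t, ...] = c + sum_i phi_i X_{t+1-i}.
Substitute known values:
  E[X_{t+1} | ...] = -1 + (0.273) * (7) + (-0.285) * (1) + (-0.292) * (-7)
                   = 2.6700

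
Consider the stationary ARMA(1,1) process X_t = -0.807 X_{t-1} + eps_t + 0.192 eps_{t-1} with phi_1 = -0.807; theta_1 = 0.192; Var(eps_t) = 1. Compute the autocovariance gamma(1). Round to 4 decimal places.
\gamma(1) = -1.4902

Multiply the model equation by X_{t-k} and take expectations. With theta_0 = psi_0 = 1 and psi_j the MA(infinity) weights, this gives
  gamma(k) - sum_i phi_i gamma(k-i) = c_k,
  c_k = sigma^2 * sum_{j=k..q} theta_j psi_{j-k}   (c_k = 0 for k > q),
using gamma(-m) = gamma(m).
psi-weights needed (psi_j = theta_j + sum_i phi_i psi_{j-i}):
  psi_1 = theta_1 + phi_1 = 0.192 + (-0.807) = -0.615
Right-hand sides:
  c_0 = sigma^2 (1 + theta_1 psi_1) = 1 * (1 + (0.192)(-0.615)) = 1 * 0.88192 = 0.88192
  c_1 = sigma^2 theta_1 = 1 * (0.192) = 0.192
  c_2 = 0
Equations for k = 0 and k = 1 (AR order 1):
  gamma(0) = phi_1 gamma(1) + c_0
  gamma(1) = phi_1 gamma(0) + c_1
Substituting the second into the first: gamma(0) (1 - phi_1^2) = c_0 + phi_1 c_1, so
  gamma(0) = (c_0 + phi_1 c_1) / (1 - phi_1^2) = (0.88192 + (-0.807)(0.192)) / (1 - (-0.807)^2) = 0.726976 / 0.348751 = 2.084513.
  gamma(1) = phi_1 gamma(0) + c_1 = (-0.807)(2.084513) + (0.192) = -1.490202.
Therefore gamma(1) = -1.4902 (to 4 decimal places).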